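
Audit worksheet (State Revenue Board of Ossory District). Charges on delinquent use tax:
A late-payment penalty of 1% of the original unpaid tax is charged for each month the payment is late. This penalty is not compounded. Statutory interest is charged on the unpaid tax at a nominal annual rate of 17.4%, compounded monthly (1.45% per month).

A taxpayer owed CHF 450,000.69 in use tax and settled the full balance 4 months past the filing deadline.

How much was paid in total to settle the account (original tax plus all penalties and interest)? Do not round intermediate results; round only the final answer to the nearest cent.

Late-payment penalty = 1% × CHF 450,000.69 × 4 mo = CHF 18,000.03…
Interest: CHF 450,000.69 × ((1 + 0.0145)^4 − 1) = CHF 450,000.69 × 0.0592737… = CHF 26,673.2233…
Total = CHF 450,000.69 + CHF 18,000.0276 + CHF 26,673.2233… = CHF 494,673.94

CHF 494,673.94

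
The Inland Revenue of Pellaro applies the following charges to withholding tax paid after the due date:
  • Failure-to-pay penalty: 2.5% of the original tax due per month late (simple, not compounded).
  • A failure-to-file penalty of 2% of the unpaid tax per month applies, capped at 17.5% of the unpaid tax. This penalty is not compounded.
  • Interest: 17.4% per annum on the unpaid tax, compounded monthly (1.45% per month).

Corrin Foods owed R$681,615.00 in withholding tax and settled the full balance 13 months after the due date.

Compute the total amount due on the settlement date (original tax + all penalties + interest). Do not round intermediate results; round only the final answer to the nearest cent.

Failure-to-file: 13 × 2% × R$681,615.00 = R$177,219.90, capped at 17.5% × R$681,615.00 = R$119,282.63…
Failure-to-pay penalty = 2.5% × R$681,615.00 × 13 mo = R$221,524.88…
Interest: R$681,615.00 × ((1 + 0.0145)^13 − 1) = R$681,615.00 × 0.2058039… = R$140,278.9943…
Total = R$681,615.00 + R$340,807.5000 + R$140,278.9943… = R$1,162,701.49

R$1,162,701.49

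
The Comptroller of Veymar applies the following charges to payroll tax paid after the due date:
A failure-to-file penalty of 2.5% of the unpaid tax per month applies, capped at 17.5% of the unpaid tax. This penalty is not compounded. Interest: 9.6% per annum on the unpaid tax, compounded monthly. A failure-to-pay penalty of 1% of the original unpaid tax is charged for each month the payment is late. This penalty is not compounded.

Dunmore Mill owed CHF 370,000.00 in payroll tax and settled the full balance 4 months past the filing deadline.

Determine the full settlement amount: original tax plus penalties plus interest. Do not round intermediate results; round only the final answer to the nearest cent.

CHF 433,782.84

Failure-to-file: 4 × 2.5% × CHF 370,000.00 = CHF 37,000.00 (under the 17.5% cap)
Failure-to-pay penalty = 1% × CHF 370,000.00 × 4 mo = CHF 14,800.00
Interest (9.6%/yr ÷ 12 = 0.8%/month): CHF 370,000.00 × ((1 + 0.008)^4 − 1) = CHF 11,982.8393…
Total = CHF 370,000.00 + CHF 51,800.0000 + CHF 11,982.8393… = CHF 433,782.84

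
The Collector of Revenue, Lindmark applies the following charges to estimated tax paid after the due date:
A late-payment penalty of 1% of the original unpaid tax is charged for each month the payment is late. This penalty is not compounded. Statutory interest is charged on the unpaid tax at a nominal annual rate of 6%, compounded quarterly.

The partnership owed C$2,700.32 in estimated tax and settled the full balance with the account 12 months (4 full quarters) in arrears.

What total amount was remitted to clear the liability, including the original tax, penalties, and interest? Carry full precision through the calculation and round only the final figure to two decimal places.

Late-payment penalty: 12 × 1% × C$2,700.32 = C$324.04…
Interest (6%/yr ÷ 4 = 1.5%/quarter): C$2,700.32 × ((1 + 0.015)^4 − 1) = C$165.7012…
Total = C$2,700.32 + C$324.0384 + C$165.7012… = C$3,190.06

C$3,190.06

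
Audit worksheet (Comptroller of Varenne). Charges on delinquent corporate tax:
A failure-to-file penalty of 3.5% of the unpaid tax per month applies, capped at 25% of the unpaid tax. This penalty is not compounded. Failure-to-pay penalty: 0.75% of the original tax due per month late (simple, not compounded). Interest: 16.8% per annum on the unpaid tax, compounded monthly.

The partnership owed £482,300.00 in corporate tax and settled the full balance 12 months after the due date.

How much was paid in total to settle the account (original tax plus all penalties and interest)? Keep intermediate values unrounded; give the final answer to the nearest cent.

Failure-to-file: 12 × 3.5% × £482,300.00 = £202,566.00, capped at 25% × £482,300.00 = £120,575.00
Failure-to-pay penalty = 0.75% × £482,300.00 × 12 mo = £43,407.00
Interest (16.8%/yr ÷ 12 = 1.4%/month): £482,300.00 × ((1 + 0.014)^12 − 1) = £87,565.9679…
Total = £482,300.00 + £163,982.0000 + £87,565.9679… = £733,847.97

£733,847.97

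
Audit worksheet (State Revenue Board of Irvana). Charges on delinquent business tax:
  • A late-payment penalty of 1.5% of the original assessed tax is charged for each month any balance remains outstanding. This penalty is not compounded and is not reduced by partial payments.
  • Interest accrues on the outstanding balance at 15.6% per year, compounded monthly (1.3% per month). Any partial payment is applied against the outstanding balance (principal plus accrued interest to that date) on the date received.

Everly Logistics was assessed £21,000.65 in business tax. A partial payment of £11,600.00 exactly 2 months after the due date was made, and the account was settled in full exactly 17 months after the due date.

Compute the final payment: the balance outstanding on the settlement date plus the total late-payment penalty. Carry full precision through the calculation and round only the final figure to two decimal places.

£17,432.59

Balance at month 2: £21,000.6500 × (1 + 0.013)^2 = £21,550.2160…
After £11,600.00 payment: £21,550.2160… − £11,600.00 = £9,950.2160…
Balance at month 17: £9,950.2160… × (1 + 0.013)^15 = £12,077.4206…
Penalty: 17 × 1.5% × £21,000.65 = £5,355.17…
Final settlement = outstanding balance + penalty = £12,077.4206… + £5,355.17… = £17,432.59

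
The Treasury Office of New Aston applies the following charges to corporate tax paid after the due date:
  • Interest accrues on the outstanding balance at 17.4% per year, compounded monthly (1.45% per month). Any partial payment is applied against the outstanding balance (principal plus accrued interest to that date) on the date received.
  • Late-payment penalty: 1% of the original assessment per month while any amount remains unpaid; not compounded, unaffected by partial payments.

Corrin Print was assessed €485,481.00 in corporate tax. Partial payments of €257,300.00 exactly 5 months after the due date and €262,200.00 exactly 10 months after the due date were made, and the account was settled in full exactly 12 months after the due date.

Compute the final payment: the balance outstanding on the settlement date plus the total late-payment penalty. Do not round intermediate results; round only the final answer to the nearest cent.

€80,846.90

Balance at month 5: €485,481.0000 × (1 + 0.0145)^5 = €521,714.0044…
After €257,300.00 payment: €521,714.0044… − €257,300.00 = €264,414.0044…
Balance at month 10: €264,414.0044… × (1 + 0.0145)^5 = €284,148.0698…
After €262,200.00 payment: €284,148.0698… − €262,200.00 = €21,948.0698…
Balance at month 12: €21,948.0698… × (1 + 0.0145)^2 = €22,589.1784…
Penalty: 12 × 1% × €485,481.00 = €58,257.72
Final settlement = outstanding balance + penalty = €22,589.1784… + €58,257.72 = €80,846.90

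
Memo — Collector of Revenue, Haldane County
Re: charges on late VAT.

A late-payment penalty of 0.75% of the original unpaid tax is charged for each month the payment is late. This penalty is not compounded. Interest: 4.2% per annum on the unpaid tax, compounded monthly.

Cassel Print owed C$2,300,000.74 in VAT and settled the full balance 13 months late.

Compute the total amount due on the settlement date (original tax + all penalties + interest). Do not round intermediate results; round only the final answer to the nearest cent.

C$2,631,126.95

Late-payment penalty: 13 × 0.75% × C$2,300,000.74 = C$224,250.07…
Interest (4.2%/yr ÷ 12 = 0.35%/month): C$2,300,000.74 × ((1 + 0.0035)^13 − 1) = C$106,876.1359…
Total = C$2,300,000.74 + C$224,250.0722… + C$106,876.1359… = C$2,631,126.95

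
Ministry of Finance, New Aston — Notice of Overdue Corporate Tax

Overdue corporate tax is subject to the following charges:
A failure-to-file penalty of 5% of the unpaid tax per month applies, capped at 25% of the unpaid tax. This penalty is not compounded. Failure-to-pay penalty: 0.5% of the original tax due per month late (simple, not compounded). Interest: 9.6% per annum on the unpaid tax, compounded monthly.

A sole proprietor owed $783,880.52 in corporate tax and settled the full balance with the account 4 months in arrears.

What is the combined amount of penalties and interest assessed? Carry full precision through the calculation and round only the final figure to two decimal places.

$197,840.51

Failure-to-file: 4 × 5% × $783,880.52 = $156,776.10… (under the 25% cap)
Failure-to-pay penalty = 0.5% × $783,880.52 × 4 mo = $15,677.61…
Interest (9.6%/yr ÷ 12 = 0.8%/month): $783,880.52 × ((1 + 0.008)^4 − 1) = $25,386.7954…
Penalties + interest = $172,453.7144 + $25,386.7954… = $197,840.51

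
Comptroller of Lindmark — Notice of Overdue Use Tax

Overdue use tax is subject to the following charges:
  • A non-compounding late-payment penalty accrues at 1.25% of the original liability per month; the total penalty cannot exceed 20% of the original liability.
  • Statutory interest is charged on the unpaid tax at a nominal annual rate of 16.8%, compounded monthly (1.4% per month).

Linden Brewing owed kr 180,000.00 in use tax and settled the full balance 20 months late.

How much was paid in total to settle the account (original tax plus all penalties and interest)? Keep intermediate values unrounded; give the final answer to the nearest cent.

kr 273,701.33

Penalty (uncapped): 20 × 1.25% × kr 180,000.00 = kr 45,000.00; cap = 20% × kr 180,000.00 = kr 36,000.00 → penalty = kr 36,000.00
Interest: kr 180,000.00 × ((1 + 0.014)^20 − 1) = kr 180,000.00 × 0.3205629… = kr 57,701.3263…
Total = kr 180,000.00 + kr 36,000.0000 + kr 57,701.3263… = kr 273,701.33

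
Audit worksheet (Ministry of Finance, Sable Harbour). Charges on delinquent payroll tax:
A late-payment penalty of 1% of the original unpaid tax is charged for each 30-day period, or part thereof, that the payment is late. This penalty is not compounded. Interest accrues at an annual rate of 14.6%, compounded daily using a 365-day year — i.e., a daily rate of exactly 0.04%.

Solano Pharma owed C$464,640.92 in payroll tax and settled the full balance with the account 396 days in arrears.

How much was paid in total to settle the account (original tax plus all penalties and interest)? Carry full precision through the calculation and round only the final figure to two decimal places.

Penalty periods: ⌈396/30⌉ = 14; penalty = 14 × 1% × C$464,640.92 = C$65,049.73…
Interest: C$464,640.92 × ((1 + 0.0004)^396 − 1) = C$464,640.92 × 0.17159765… = C$79,731.2890…
Total = C$464,640.92 + C$65,049.7288 + C$79,731.2890… = C$609,421.94

C$609,421.94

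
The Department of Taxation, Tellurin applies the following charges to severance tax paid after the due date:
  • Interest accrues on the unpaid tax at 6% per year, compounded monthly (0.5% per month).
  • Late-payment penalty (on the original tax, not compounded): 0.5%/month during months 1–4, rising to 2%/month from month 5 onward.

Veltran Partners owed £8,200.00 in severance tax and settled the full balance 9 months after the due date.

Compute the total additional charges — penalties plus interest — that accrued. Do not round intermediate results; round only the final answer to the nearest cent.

Penalty, months 1–4: 4 × 0.5% × £8,200.00 = £164.00
Penalty, months 5–9: 5 × 2% × £8,200.00 = £820.00
Interest: £8,200.00 × ((1 + 0.005)^9 − 1) = £8,200.00 × 0.0459106… = £376.4667…
Penalties + interest = £984.0000 + £376.4667… = £1,360.47

£1,360.47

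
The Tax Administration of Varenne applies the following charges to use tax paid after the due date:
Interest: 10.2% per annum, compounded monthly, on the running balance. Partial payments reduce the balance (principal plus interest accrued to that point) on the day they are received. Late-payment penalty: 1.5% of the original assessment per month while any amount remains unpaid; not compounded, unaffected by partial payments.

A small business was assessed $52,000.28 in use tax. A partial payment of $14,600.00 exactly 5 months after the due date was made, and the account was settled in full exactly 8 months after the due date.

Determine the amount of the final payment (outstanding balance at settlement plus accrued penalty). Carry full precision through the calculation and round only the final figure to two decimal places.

Monthly rate = 10.2% ÷ 12 = 0.85%
Balance at month 5: $52,000.2800 × (1 + 0.0085)^5 = $54,248.1828…
After $14,600.00 payment: $54,248.1828… − $14,600.00 = $39,648.1828…
Balance at month 8: $39,648.1828… × (1 + 0.0085)^3 = $40,667.8296…
Penalty: 8 × 1.5% × $52,000.28 = $6,240.03…
Final settlement = outstanding balance + penalty = $40,667.8296… + $6,240.03… = $46,907.86

$46,907.86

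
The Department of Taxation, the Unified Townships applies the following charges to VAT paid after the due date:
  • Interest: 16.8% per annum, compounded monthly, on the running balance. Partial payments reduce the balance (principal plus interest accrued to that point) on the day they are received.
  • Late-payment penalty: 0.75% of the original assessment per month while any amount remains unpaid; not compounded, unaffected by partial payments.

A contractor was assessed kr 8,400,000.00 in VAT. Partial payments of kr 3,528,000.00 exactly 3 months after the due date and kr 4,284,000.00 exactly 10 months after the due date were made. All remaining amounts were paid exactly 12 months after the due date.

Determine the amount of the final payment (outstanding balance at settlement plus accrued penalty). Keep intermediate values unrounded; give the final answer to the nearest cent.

Monthly rate = 16.8% ÷ 12 = 1.4%
Balance at month 3: kr 8,400,000.0000 × (1 + 0.014)^3 = kr 8,757,762.2496
After kr 3,528,000.00 payment: kr 8,757,762.2496 − kr 3,528,000.00 = kr 5,229,762.2496
Balance at month 10: kr 5,229,762.2496 × (1 + 0.014)^7 = kr 5,764,314.0089…
After kr 4,284,000.00 payment: kr 5,764,314.0089… − kr 4,284,000.00 = kr 1,480,314.0089…
Balance at month 12: kr 1,480,314.0089… × (1 + 0.014)^2 = kr 1,522,052.9427…
Penalty: 12 × 0.75% × kr 8,400,000.00 = kr 756,000.00
Final settlement = outstanding balance + penalty = kr 1,522,052.9427… + kr 756,000.00 = kr 2,278,052.94

kr 2,278,052.94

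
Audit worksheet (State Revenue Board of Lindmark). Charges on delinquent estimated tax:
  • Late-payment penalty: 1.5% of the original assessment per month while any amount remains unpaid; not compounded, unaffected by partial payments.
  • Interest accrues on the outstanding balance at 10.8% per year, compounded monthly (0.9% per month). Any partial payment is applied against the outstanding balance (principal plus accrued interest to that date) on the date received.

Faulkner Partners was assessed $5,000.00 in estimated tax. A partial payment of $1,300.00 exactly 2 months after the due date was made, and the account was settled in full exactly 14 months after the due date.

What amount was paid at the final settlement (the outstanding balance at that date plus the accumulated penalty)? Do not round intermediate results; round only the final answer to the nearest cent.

Balance at month 2: $5,000.0000 × (1 + 0.009)^2 = $5,090.4050
After $1,300.00 payment: $5,090.4050 − $1,300.00 = $3,790.4050
Balance at month 14: $3,790.4050 × (1 + 0.009)^12 = $4,220.6526…
Penalty: 14 × 1.5% × $5,000.00 = $1,050.00
Final settlement = outstanding balance + penalty = $4,220.6526… + $1,050.00 = $5,270.65

$5,270.65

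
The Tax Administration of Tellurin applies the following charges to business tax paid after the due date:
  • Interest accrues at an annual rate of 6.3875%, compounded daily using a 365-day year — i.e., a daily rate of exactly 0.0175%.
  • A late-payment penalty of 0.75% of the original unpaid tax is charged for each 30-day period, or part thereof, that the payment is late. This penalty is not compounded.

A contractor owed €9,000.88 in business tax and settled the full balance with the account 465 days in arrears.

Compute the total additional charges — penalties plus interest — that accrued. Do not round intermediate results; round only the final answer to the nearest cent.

Penalty periods: ⌈465/30⌉ = 16; penalty = 16 × 0.75% × €9,000.88 = €1,080.11…
Interest: €9,000.88 × ((1 + 0.000175)^465 − 1) = €9,000.88 × 0.08476989… = €763.0036…
Penalties + interest = €1,080.1056 + €763.0036… = €1,843.11

€1,843.11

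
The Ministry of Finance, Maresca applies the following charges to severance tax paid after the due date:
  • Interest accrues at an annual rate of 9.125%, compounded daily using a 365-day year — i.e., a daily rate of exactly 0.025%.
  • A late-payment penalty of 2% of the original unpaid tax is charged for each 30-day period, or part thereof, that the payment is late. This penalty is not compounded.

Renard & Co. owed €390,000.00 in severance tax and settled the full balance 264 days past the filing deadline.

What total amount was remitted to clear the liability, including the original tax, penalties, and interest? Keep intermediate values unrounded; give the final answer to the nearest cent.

Penalty periods: ⌈264/30⌉ = 9; penalty = 9 × 2% × €390,000.00 = €70,200.00
Interest: €390,000.00 × ((1 + 0.00025)^264 − 1) = €390,000.00 × 0.06821791… = €26,604.9833…
Total = €390,000.00 + €70,200.0000 + €26,604.9833… = €486,804.98

€486,804.98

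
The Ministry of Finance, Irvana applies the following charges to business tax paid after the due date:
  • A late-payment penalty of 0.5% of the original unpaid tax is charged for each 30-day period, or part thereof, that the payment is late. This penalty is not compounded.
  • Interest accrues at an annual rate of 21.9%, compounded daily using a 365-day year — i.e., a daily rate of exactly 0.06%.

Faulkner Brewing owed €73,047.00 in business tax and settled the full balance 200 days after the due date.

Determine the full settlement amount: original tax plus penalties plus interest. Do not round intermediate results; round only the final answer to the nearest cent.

Penalty periods: ⌈200/30⌉ = 7; penalty = 7 × 0.5% × €73,047.00 = €2,556.65…
Interest: €73,047.00 × ((1 + 0.0006)^200 − 1) = €73,047.00 × 0.12745628… = €9,310.2988…
Total = €73,047.00 + €2,556.6450 + €9,310.2988… = €84,913.94

€84,913.94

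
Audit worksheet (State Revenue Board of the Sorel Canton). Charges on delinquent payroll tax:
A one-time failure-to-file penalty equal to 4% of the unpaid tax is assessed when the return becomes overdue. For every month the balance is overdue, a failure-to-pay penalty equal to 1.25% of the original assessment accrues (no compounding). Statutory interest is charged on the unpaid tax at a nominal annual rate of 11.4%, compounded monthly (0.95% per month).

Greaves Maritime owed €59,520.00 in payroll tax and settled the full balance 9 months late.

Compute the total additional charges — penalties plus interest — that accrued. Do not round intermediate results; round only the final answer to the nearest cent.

Failure-to-file penalty: 4% × €59,520.00 = €2,380.80
Failure-to-pay penalty = 1.25% × €59,520.00 × 9 mo = €6,696.00
Interest: €59,520.00 × ((1 + 0.0095)^9 − 1) = €59,520.00 × 0.0888221… = €5,286.6887…
Penalties + interest = €9,076.8000 + €5,286.6887… = €14,363.49

€14,363.49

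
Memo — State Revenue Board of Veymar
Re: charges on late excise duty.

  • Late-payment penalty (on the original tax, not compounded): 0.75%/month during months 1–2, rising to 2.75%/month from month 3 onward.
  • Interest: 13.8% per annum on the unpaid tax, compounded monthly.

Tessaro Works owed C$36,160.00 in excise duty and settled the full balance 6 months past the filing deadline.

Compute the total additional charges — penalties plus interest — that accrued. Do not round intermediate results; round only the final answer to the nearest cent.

C$7,087.88

Penalty, months 1–2: 2 × 0.75% × C$36,160.00 = C$542.40
Penalty, months 3–6: 4 × 2.75% × C$36,160.00 = C$3,977.60
Interest (13.8%/yr ÷ 12 = 1.15%/month): C$36,160.00 × ((1 + 0.0115)^6 − 1) = C$2,567.8818…
Penalties + interest = C$4,520.0000 + C$2,567.8818… = C$7,087.88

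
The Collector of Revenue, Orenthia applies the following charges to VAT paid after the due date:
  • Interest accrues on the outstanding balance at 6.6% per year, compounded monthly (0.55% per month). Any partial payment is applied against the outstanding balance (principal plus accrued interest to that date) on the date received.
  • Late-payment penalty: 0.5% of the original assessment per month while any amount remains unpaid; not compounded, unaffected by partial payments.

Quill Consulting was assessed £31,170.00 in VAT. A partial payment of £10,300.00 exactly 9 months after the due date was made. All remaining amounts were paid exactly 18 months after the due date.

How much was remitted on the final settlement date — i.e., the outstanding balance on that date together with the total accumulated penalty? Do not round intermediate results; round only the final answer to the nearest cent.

Balance at month 9: £31,170.0000 × (1 + 0.0055)^9 = £32,747.2984…
After £10,300.00 payment: £32,747.2984… − £10,300.00 = £22,447.2984…
Balance at month 18: £22,447.2984… × (1 + 0.0055)^9 = £23,583.2011…
Penalty: 18 × 0.5% × £31,170.00 = £2,805.30
Final settlement = outstanding balance + penalty = £23,583.2011… + £2,805.30 = £26,388.50

£26,388.50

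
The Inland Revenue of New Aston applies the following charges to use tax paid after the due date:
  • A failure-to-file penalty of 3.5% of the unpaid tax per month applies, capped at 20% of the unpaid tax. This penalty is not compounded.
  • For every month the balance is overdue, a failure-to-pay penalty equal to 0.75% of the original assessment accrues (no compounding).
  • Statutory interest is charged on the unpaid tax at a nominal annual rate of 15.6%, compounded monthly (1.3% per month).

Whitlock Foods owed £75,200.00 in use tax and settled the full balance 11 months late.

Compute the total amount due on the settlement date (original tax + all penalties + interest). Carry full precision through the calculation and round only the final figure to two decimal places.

£107,924.57

Failure-to-file: 11 × 3.5% × £75,200.00 = £28,952.00, capped at 20% × £75,200.00 = £15,040.00
Failure-to-pay penalty = 0.75% × £75,200.00 × 11 mo = £6,204.00
Interest: £75,200.00 × ((1 + 0.013)^11 − 1) = £75,200.00 × 0.1526671… = £11,480.5662…
Total = £75,200.00 + £21,244.0000 + £11,480.5662… = £107,924.57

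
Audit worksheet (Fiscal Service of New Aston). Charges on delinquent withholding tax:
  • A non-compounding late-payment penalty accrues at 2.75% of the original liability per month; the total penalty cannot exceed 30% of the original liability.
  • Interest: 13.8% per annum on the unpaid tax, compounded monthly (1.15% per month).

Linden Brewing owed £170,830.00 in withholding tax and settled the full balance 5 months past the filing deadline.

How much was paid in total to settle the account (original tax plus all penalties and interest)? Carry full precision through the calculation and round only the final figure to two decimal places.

£204,370.39

Penalty: 5 × 2.75% × £170,830.00 = £23,489.13… (below the 30% cap of £51,249.00)
Interest: £170,830.00 × ((1 + 0.0115)^5 − 1) = £170,830.00 × 0.0588378… = £10,051.2608…
Total = £170,830.00 + £23,489.1250 + £10,051.2608… = £204,370.39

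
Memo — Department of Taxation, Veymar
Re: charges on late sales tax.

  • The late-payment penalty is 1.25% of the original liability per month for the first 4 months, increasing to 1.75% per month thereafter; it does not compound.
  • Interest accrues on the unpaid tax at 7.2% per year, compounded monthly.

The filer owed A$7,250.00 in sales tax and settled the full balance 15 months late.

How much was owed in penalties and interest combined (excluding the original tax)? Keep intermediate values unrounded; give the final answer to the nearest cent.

A$2,438.76

Penalty, months 1–4: 4 × 1.25% × A$7,250.00 = A$362.50
Penalty, months 5–15: 11 × 1.75% × A$7,250.00 = A$1,395.63…
Interest (7.2%/yr ÷ 12 = 0.6%/month): A$7,250.00 × ((1 + 0.006)^15 − 1) = A$680.6305…
Penalties + interest = A$1,758.1250 + A$680.6305… = A$2,438.76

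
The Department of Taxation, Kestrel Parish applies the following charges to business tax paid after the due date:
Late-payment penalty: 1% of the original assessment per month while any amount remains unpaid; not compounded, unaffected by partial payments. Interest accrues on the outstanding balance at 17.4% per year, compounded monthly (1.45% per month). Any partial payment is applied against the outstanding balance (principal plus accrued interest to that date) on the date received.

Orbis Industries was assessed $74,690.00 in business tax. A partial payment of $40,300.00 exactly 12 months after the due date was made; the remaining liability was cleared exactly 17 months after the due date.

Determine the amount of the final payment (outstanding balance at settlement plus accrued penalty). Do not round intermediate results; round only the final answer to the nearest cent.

Balance at month 12: $74,690.0000 × (1 + 0.0145)^12 = $88,774.2631…
After $40,300.00 payment: $88,774.2631… − $40,300.00 = $48,474.2631…
Balance at month 17: $48,474.2631… × (1 + 0.0145)^5 = $52,092.0528…
Penalty: 17 × 1% × $74,690.00 = $12,697.30
Final settlement = outstanding balance + penalty = $52,092.0528… + $12,697.30 = $64,789.35

$64,789.35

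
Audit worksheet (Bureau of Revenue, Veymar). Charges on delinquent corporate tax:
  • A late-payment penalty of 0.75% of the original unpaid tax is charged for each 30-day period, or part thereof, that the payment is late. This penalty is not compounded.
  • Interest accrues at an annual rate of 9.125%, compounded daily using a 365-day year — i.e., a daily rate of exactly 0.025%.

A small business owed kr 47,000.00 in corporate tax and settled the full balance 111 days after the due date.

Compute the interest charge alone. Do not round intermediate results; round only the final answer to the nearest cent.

Interest: kr 47,000.00 × ((1 + 0.00025)^111 − 1) = kr 47,000.00 × 0.02813505… = kr 1,322.3474…

kr 1,322.35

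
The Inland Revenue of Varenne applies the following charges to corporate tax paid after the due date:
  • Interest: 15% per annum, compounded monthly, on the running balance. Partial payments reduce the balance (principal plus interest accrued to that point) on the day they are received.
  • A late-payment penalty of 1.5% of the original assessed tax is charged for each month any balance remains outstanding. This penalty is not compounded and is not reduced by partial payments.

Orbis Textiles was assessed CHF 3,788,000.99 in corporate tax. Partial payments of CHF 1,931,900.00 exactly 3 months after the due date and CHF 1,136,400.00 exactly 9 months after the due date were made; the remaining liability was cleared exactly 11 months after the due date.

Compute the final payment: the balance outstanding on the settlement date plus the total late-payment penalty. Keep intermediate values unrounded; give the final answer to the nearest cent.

Monthly rate = 15% ÷ 12 = 1.25%
Balance at month 3: CHF 3,788,000.9900 × (1 + 0.0125)^3 = CHF 3,931,834.0510…
After CHF 1,931,900.00 payment: CHF 3,931,834.0510… − CHF 1,931,900.00 = CHF 1,999,934.0510…
Balance at month 9: CHF 1,999,934.0510… × (1 + 0.0125)^6 = CHF 2,154,695.3088…
After CHF 1,136,400.00 payment: CHF 2,154,695.3088… − CHF 1,136,400.00 = CHF 1,018,295.3088…
Balance at month 11: CHF 1,018,295.3088… × (1 + 0.0125)^2 = CHF 1,043,911.8001…
Penalty: 11 × 1.5% × CHF 3,788,000.99 = CHF 625,020.16…
Final settlement = outstanding balance + penalty = CHF 1,043,911.8001… + CHF 625,020.16… = CHF 1,668,931.96

CHF 1,668,931.96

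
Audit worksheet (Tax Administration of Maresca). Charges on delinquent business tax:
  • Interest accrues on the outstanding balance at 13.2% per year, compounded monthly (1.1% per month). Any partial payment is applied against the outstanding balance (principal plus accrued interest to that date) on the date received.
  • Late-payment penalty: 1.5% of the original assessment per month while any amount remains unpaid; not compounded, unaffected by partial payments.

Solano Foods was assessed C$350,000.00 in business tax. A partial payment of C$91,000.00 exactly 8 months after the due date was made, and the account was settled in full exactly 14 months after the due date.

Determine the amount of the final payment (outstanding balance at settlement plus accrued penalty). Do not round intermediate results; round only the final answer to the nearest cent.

Balance at month 8: C$350,000.0000 × (1 + 0.011)^8 = C$382,012.2495…
After C$91,000.00 payment: C$382,012.2495… − C$91,000.00 = C$291,012.2495…
Balance at month 14: C$291,012.2495… × (1 + 0.011)^6 = C$310,755.0561…
Penalty: 14 × 1.5% × C$350,000.00 = C$73,500.00
Final settlement = outstanding balance + penalty = C$310,755.0561… + C$73,500.00 = C$384,255.06

C$384,255.06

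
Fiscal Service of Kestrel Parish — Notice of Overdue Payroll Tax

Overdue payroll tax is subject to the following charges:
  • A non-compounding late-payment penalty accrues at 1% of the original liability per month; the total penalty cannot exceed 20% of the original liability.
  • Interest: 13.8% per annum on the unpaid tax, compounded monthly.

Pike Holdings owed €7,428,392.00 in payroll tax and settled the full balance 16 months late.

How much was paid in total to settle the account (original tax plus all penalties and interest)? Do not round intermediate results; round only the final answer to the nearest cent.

€10,108,217.24

Penalty: 16 × 1% × €7,428,392.00 = €1,188,542.72 (below the 20% cap of €1,485,678.40)
Interest (13.8%/yr ÷ 12 = 1.15%/month): €7,428,392.00 × ((1 + 0.0115)^16 − 1) = €1,491,282.5223…
Total = €7,428,392.00 + €1,188,542.7200 + €1,491,282.5223… = €10,108,217.24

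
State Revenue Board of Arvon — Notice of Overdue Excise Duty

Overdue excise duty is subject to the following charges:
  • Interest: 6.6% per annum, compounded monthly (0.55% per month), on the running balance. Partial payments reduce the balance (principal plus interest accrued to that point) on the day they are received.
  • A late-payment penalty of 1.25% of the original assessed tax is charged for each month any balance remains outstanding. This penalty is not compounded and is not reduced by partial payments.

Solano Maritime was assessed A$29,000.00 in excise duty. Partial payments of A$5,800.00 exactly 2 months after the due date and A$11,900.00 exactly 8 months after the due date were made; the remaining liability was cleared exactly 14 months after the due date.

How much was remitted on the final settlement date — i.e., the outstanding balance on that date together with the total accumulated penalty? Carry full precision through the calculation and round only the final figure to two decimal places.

Balance at month 2: A$29,000.0000 × (1 + 0.0055)^2 = A$29,319.8773…
After A$5,800.00 payment: A$29,319.8773… − A$5,800.00 = A$23,519.8773…
Balance at month 8: A$23,519.8773… × (1 + 0.0055)^6 = A$24,306.7839…
After A$11,900.00 payment: A$24,306.7839… − A$11,900.00 = A$12,406.7839…
Balance at month 14: A$12,406.7839… × (1 + 0.0055)^6 = A$12,821.8788…
Penalty: 14 × 1.25% × A$29,000.00 = A$5,075.00
Final settlement = outstanding balance + penalty = A$12,821.8788… + A$5,075.00 = A$17,896.88

A$17,896.88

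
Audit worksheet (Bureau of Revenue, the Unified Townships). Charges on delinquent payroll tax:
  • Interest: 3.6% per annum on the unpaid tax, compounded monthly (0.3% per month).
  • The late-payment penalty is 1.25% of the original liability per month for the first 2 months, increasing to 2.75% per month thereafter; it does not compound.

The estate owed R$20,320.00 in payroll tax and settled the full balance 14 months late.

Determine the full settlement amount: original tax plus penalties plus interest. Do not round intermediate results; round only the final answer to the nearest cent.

Penalty, months 1–2: 2 × 1.25% × R$20,320.00 = R$508.00
Penalty, months 3–14: 12 × 2.75% × R$20,320.00 = R$6,705.60
Interest: R$20,320.00 × ((1 + 0.003)^14 − 1) = R$20,320.00 × 0.0428289… = R$870.2834…
Total = R$20,320.00 + R$7,213.6000 + R$870.2834… = R$28,403.88

R$28,403.88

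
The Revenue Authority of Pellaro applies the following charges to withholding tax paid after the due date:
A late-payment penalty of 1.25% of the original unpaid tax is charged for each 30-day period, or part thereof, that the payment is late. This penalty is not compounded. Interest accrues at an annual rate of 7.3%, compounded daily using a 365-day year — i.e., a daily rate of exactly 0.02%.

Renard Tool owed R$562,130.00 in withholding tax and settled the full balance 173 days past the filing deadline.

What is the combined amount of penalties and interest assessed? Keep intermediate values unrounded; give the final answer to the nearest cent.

Penalty periods: ⌈173/30⌉ = 6; penalty = 6 × 1.25% × R$562,130.00 = R$42,159.75
Interest: R$562,130.00 × ((1 + 0.0002)^173 − 1) = R$562,130.00 × 0.03520196… = R$19,788.0791…
Penalties + interest = R$42,159.7500 + R$19,788.0791… = R$61,947.83

R$61,947.83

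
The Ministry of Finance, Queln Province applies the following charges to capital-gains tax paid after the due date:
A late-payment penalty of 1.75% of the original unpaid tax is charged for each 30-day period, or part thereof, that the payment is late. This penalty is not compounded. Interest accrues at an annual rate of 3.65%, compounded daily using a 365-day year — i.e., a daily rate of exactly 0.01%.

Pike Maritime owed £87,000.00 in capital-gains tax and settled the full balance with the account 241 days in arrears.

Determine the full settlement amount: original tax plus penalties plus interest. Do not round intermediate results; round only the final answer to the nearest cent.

Penalty periods: ⌈241/30⌉ = 9; penalty = 9 × 1.75% × £87,000.00 = £13,702.50
Interest: £87,000.00 × ((1 + 0.0001)^241 − 1) = £87,000.00 × 0.02439152… = £2,122.0620…
Total = £87,000.00 + £13,702.5000 + £2,122.0620… = £102,824.56

£102,824.56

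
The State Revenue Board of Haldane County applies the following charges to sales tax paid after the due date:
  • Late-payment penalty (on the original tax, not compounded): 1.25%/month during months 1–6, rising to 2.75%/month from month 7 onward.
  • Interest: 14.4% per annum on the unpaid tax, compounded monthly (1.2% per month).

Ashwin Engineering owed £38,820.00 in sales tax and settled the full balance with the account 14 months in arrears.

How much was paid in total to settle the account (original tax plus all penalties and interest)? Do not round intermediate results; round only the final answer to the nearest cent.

Penalty, months 1–6: 6 × 1.25% × £38,820.00 = £2,911.50
Penalty, months 7–14: 8 × 2.75% × £38,820.00 = £8,540.40
Interest: £38,820.00 × ((1 + 0.012)^14 − 1) = £38,820.00 × 0.1817543… = £7,055.7002…
Total = £38,820.00 + £11,451.9000 + £7,055.7002… = £57,327.60

£57,327.60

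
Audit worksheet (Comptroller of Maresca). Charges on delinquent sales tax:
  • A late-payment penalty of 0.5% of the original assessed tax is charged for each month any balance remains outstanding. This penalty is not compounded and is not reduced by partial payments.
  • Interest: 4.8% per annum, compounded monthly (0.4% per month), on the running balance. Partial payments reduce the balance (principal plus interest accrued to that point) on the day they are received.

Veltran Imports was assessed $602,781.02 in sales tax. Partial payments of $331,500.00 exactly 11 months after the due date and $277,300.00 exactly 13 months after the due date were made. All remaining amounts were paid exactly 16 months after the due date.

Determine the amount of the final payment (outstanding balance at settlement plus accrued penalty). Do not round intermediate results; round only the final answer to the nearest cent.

Balance at month 11: $602,781.0200 × (1 + 0.004)^11 = $629,840.2488…
After $331,500.00 payment: $629,840.2488… − $331,500.00 = $298,340.2488…
Balance at month 13: $298,340.2488… × (1 + 0.004)^2 = $300,731.7442…
After $277,300.00 payment: $300,731.7442… − $277,300.00 = $23,431.7442…
Balance at month 16: $23,431.7442… × (1 + 0.004)^3 = $23,714.0513…
Penalty: 16 × 0.5% × $602,781.02 = $48,222.48…
Final settlement = outstanding balance + penalty = $23,714.0513… + $48,222.48… = $71,936.53

$71,936.53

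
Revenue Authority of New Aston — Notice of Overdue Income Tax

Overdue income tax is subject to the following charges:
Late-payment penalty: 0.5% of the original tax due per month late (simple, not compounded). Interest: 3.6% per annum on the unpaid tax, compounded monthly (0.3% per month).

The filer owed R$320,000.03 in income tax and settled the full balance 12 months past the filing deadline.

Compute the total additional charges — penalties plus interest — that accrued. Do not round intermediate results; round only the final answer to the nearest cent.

Late-payment penalty = 0.5% × R$320,000.03 × 12 mo = R$19,200.00…
Interest: R$320,000.03 × ((1 + 0.003)^12 − 1) = R$320,000.03 × 0.0366000… = R$11,711.9948…
Penalties + interest = R$19,200.0018 + R$11,711.9948… = R$30,912.00

R$30,912.00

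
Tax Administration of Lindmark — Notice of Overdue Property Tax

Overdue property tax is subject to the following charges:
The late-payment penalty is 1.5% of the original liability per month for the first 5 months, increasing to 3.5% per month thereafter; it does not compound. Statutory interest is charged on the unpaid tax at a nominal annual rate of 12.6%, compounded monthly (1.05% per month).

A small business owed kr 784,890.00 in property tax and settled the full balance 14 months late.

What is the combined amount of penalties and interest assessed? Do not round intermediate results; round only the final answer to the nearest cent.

Penalty, months 1–5: 5 × 1.5% × kr 784,890.00 = kr 58,866.75
Penalty, months 6–14: 9 × 3.5% × kr 784,890.00 = kr 247,240.35
Interest: kr 784,890.00 × ((1 + 0.0105)^14 − 1) = kr 784,890.00 × 0.1574666… = kr 123,593.9222…
Penalties + interest = kr 306,107.1000 + kr 123,593.9222… = kr 429,701.02

kr 429,701.02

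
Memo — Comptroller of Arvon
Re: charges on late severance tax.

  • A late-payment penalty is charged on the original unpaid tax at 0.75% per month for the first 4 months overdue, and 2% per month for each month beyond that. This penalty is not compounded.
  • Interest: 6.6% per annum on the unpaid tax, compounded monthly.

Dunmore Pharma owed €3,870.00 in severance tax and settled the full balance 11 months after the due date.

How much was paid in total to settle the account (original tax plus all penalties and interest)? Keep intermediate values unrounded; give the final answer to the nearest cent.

Penalty, months 1–4: 4 × 0.75% × €3,870.00 = €116.10
Penalty, months 5–11: 7 × 2% × €3,870.00 = €541.80
Interest (6.6%/yr ÷ 12 = 0.55%/month): €3,870.00 × ((1 + 0.0055)^11 − 1) = €240.6811…
Total = €3,870.00 + €657.9000 + €240.6811… = €4,768.58

€4,768.58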